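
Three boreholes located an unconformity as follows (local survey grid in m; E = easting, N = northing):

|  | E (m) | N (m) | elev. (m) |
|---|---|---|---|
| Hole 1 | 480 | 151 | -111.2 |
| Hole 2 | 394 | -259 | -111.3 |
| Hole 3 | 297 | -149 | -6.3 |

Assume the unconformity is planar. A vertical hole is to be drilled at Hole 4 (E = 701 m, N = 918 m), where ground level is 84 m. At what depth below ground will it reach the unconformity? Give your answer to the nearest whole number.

Let the plane be z = a·E + b·N + c.
Hole 2−Hole 1: −86a − 410b = −0.1;  Hole 3−Hole 1: −183a − 300b = 104.9.
Solving gives a = −0.87424, b = 0.18362.
Then c = -111.2 − a·480 − b·151 = 280.71.
At (701, 918): z_contact = −612.8 + 168.6 + 280.71 = -163.6 m.
Depth below ground = 84 − (-163.6) = 248 m.

248 m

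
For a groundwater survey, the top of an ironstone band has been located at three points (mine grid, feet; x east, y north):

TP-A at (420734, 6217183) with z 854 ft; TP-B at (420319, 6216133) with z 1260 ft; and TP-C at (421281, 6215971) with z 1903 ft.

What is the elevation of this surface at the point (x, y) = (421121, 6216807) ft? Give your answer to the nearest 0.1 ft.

1302.3 ft

Let the plane be z = a·x + b·y + c.
TP-B−TP-A: −415a − 1050b = 406;  TP-C−TP-A: 547a − 1212b = 1049.
Solving gives a = 0.565637270, b = −0.610228064.
Then c = 854 − a·420734 − b·6217183 = 3556770.71.
At (421121, 6216807): z = 238201.7 − 3793670.1 + 3556770.71 = 1302.3 ft.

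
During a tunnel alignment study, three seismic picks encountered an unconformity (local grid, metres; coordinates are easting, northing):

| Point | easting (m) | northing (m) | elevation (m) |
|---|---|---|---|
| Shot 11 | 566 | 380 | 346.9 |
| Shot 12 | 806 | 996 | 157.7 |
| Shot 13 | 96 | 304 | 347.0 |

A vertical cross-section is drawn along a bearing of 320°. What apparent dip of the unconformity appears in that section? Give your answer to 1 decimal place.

15.9°

Let the plane be z = a·easting + b·northing + c.
Shot 12−Shot 11: 240a + 616b = −189.2;  Shot 13−Shot 11: −470a − 76b = 0.1.
Solving gives a = 0.05278, b = −0.32771.
Unit vector along 320° is (sin 320°, cos 320°) = (-0.6428, 0.7660).
Slope in that direction = a·(-0.6428) + b·(0.7660) = −0.28496.
Apparent dip = arctan|0.28496| = 15.9° (true dip is 18.4°, so apparent ≤ true as expected).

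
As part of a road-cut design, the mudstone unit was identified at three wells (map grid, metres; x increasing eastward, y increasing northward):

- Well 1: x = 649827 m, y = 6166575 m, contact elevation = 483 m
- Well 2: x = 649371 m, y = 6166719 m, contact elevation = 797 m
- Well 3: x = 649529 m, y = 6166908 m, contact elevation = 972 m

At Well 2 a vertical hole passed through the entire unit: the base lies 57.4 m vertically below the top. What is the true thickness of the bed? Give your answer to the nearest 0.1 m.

36.2 m

Let the plane be z = a·x + b·y + c.
Well 2−Well 1: −456a + 144b = 314;  Well 3−Well 1: −298a + 333b = 489.
Solving gives a = −0.31345, b = 1.18796.
|∇z| = √(a²+b²) = 1.22862, so dip δ = arctan(1.22862) = 50.86°.
True thickness = vertical thickness × cos δ = 57.4 × cos 50.86° = 36.2 m.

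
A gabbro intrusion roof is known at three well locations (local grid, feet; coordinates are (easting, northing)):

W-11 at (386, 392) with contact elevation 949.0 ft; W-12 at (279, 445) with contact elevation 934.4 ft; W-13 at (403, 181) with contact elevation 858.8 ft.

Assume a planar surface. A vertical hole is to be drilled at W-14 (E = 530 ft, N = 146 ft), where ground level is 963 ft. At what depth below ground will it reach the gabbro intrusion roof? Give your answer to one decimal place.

Let the plane be z = a·E + b·N + c.
W-12−W-11: −107a + 53b = −14.6;  W-13−W-11: 17a − 211b = −90.2.
Solving gives a = 0.36267, b = 0.45671.
Then c = 949 − a·386 − b·392 = 629.98.
At (530, 146): z_contact = 192.21 + 66.68 + 629.98 = 888.87 ft.
Depth below ground = 963 − 888.87 = 74.1 ft.

74.1 ft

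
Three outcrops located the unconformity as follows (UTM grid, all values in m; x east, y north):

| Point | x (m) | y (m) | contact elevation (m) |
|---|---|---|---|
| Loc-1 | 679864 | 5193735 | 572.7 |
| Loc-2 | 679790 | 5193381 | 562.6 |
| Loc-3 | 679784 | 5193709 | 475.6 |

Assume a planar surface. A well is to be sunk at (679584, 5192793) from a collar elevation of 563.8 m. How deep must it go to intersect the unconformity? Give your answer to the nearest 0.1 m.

Let the plane be z = a·x + b·y + c.
Loc-2−Loc-1: −74a − 354b = −10.1;  Loc-3−Loc-1: −80a − 26b = −97.1.
Solving gives a = 1.292271556, b = −0.241604789.
Then c = 572.7 − a·679864 − b·5193735 = 376835.04.
At (679584, 5192793): z_contact = 878207.07 − 1254603.66 + 376835.04 = 438.46 m.
Depth below ground = 563.8 − 438.46 = 125.3 m.

125.3 m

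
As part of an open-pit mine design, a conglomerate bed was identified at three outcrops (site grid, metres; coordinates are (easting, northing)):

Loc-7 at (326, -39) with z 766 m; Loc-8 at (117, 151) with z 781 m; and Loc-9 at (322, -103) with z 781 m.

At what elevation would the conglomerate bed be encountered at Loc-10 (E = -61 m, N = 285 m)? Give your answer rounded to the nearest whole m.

Two edge vectors: Loc-7→Loc-8 = (-209, 190, 15), Loc-7→Loc-9 = (-4, -64, 15).
Normal n = (Loc-7→Loc-8) × (Loc-7→Loc-9) = (3810, 3075, 14136).
So ∂z/∂E = −n_x/n_z = −0.26952 and ∂z/∂N = −n_y/n_z = −0.21753.
Intercept c from Loc-7: 766 + 87.87 − 8.48 = 845.38.
At (-61, 285): z = 16.4 − 62.0 + 845.38 = 799.8 m.

800 m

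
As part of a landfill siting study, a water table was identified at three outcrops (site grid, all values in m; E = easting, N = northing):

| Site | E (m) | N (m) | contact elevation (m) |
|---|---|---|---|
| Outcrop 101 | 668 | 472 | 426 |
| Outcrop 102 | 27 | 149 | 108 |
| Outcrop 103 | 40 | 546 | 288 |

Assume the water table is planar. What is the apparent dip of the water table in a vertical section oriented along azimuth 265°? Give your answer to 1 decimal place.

Two edge vectors: Outcrop 101→Outcrop 102 = (-641, -323, -318), Outcrop 101→Outcrop 103 = (-628, 74, -138).
Normal n = (Outcrop 101→Outcrop 102) × (Outcrop 101→Outcrop 103) = (68106, 111246, -250278).
So ∂z/∂E = −n_x/n_z = 0.27212 and ∂z/∂N = −n_y/n_z = 0.44449.
Unit vector along 265° is (sin 265°, cos 265°) = (-0.9962, -0.0872).
Slope in that direction = a·(-0.9962) + b·(-0.0872) = −0.30983.
Apparent dip = arctan|0.30983| = 17.2° (true dip is 27.5°, so apparent ≤ true as expected).

17.2°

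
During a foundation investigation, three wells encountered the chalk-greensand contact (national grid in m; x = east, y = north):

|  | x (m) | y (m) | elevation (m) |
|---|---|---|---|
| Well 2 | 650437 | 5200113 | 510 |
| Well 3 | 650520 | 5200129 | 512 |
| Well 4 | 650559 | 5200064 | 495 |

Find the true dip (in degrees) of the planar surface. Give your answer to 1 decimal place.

Two edge vectors: Well 2→Well 3 = (83, 16, 2), Well 2→Well 4 = (122, -49, -15).
Normal n = (Well 2→Well 3) × (Well 2→Well 4) = (-142, 1489, -6019).
So ∂z/∂x = −n_x/n_z = −0.02359 and ∂z/∂y = −n_y/n_z = 0.24738.
Gradient magnitude |∇z| = √(a² + b²) = √(0.00056 + 0.06120) = 0.24851.
True dip = arctan(0.24851) = 14.0°, dipping toward S (azimuth ≈ 175°).

14.0°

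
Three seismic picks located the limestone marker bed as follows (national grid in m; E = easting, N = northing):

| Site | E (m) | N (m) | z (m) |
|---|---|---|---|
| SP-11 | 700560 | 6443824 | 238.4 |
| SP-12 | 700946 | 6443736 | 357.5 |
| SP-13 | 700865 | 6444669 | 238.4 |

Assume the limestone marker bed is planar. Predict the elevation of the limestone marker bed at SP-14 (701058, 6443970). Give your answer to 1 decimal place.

365.4 m

Two edge vectors: SP-11→SP-12 = (386, -88, 119.1), SP-11→SP-13 = (305, 845, 0).
Normal n = (SP-11→SP-12) × (SP-11→SP-13) = (-100639.5, 36325.5, 353010).
So ∂z/∂E = −n_x/n_z = 0.285089658 and ∂z/∂N = −n_y/n_z = −0.102902184.
Intercept c from SP-11: 238.4 − 199722.41 + 663083.56 = 463599.55.
At (701058, 6443970): z = 199864.4 − 663098.6 + 463599.55 = 365.4 m.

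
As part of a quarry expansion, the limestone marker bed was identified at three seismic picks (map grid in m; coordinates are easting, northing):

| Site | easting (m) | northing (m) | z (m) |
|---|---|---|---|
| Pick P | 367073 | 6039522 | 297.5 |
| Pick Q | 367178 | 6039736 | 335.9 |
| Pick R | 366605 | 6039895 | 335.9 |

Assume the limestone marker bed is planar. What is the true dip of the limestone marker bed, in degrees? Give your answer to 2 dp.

Two edge vectors: Pick P→Pick Q = (105, 214, 38.4), Pick P→Pick R = (-468, 373, 38.4).
Normal n = (Pick P→Pick Q) × (Pick P→Pick R) = (-6105.6, -22003.2, 139317).
So ∂z/∂easting = −n_x/n_z = 0.04383 and ∂z/∂northing = −n_y/n_z = 0.15794.
Gradient magnitude |∇z| = √(a² + b²) = √(0.00192 + 0.02494) = 0.16390.
True dip = arctan(0.16390) = 9.31°, dipping toward SSW (azimuth ≈ 196°).

9.31°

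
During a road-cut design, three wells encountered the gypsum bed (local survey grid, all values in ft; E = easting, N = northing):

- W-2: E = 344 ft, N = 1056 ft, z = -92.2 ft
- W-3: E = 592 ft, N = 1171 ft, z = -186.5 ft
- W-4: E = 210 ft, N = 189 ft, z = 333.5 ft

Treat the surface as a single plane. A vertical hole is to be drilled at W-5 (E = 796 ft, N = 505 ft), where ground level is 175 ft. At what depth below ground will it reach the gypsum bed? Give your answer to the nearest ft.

Two edge vectors: W-2→W-3 = (248, 115, -94.3), W-2→W-4 = (-134, -867, 425.7).
Normal n = (W-2→W-3) × (W-2→W-4) = (-32802.6, -92937.4, -199606).
So ∂z/∂E = −n_x/n_z = −0.16434 and ∂z/∂N = −n_y/n_z = −0.46560.
Intercept c from W-2: -92.2 + 56.53 + 491.68 = 456.01.
At (796, 505): z_contact = −130.8 − 235.1 + 456.01 = 90.1 ft.
Depth below ground = 175 − 90.1 = 85 ft.

85 ft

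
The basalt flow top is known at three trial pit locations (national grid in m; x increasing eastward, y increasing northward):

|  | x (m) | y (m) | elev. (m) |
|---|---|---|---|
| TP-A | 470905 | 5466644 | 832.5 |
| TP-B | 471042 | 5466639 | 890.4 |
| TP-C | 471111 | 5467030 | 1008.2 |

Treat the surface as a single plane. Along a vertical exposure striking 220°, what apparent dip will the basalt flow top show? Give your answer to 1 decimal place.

24.2°

Two edge vectors: TP-A→TP-B = (137, -5, 57.9), TP-A→TP-C = (206, 386, 175.7).
Normal n = (TP-A→TP-B) × (TP-A→TP-C) = (-23227.9, -12143.5, 53912).
So ∂z/∂x = −n_x/n_z = 0.43085 and ∂z/∂y = −n_y/n_z = 0.22525.
Unit vector along 220° is (sin 220°, cos 220°) = (-0.6428, -0.7660).
Slope in that direction = a·(-0.6428) + b·(-0.7660) = −0.44949.
Apparent dip = arctan|0.44949| = 24.2° (true dip is 25.9°, so apparent ≤ true as expected).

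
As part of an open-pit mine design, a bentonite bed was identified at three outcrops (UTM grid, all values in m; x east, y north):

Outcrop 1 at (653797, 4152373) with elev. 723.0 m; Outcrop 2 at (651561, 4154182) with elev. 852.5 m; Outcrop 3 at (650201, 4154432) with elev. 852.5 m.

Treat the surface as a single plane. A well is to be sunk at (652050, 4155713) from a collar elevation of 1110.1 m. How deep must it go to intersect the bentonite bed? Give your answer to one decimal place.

Let the plane be z = a·x + b·y + c.
Outcrop 2−Outcrop 1: −2236a + 1809b = 129.5;  Outcrop 3−Outcrop 1: −3596a + 2059b = 129.5.
Solving gives a = 0.017028360, b = 0.092634281.
Then c = 723 − a·653797 − b·4152373 = −395062.18.
At (652050, 4155713): z_contact = 11103.34 + 384961.48 − 395062.18 = 1002.65 m.
Depth below ground = 1110.1 − 1002.65 = 107.5 m.

107.5 m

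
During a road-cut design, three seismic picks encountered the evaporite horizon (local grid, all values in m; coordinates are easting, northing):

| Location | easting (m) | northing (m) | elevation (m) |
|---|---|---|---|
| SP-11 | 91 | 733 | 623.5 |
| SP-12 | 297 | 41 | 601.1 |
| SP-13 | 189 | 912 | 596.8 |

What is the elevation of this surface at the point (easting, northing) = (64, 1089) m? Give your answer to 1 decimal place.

618.1 m

Two edge vectors: SP-11→SP-12 = (206, -692, -22.4), SP-11→SP-13 = (98, 179, -26.7).
Normal n = (SP-11→SP-12) × (SP-11→SP-13) = (22486, 3305, 104690).
So ∂z/∂easting = −n_x/n_z = −0.214787 and ∂z/∂northing = −n_y/n_z = −0.031569.
Intercept c from SP-11: 623.5 + 19.55 + 23.14 = 666.19.
At (64, 1089): z = −13.7 − 34.4 + 666.19 = 618.1 m.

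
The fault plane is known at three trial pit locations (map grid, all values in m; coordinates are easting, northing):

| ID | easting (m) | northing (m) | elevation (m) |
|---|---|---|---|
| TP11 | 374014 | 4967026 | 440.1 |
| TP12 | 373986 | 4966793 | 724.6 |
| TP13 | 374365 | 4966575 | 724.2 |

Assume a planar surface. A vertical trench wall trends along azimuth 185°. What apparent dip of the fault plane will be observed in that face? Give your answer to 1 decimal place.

50.1°

Let the plane be z = a·easting + b·northing + c.
TP12−TP11: −28a − 233b = 284.5;  TP13−TP11: 351a − 451b = 284.1.
Solving gives a = −0.65791, b = −1.14197.
Unit vector along 185° is (sin 185°, cos 185°) = (-0.0872, -0.9962).
Slope in that direction = a·(-0.0872) + b·(-0.9962) = 1.19496.
Apparent dip = arctan|1.19496| = 50.1° (true dip is 52.8°, so apparent ≤ true as expected).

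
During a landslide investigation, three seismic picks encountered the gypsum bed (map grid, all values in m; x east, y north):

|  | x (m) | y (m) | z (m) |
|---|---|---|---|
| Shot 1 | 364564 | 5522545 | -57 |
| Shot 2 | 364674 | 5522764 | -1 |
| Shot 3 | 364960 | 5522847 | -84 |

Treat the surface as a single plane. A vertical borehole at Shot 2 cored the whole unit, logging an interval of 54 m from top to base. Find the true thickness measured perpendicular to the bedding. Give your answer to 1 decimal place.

45.6 m

Two edge vectors: Shot 1→Shot 2 = (110, 219, 56), Shot 1→Shot 3 = (396, 302, -27).
Normal n = (Shot 1→Shot 2) × (Shot 1→Shot 3) = (-22825, 25146, -53504).
So ∂z/∂x = −n_x/n_z = −0.42660 and ∂z/∂y = −n_y/n_z = 0.46998.
|∇z| = √(a²+b²) = 0.63472, so dip δ = arctan(0.63472) = 32.40°.
True thickness = vertical thickness × cos δ = 54 × cos 32.40° = 45.6 m.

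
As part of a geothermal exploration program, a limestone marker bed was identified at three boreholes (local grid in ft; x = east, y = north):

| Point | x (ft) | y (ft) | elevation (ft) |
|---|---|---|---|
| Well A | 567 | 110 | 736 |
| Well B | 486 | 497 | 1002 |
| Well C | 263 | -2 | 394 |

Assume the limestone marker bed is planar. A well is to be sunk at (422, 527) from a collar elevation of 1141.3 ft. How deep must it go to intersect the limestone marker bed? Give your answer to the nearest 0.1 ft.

Two edge vectors: Well A→Well B = (-81, 387, 266), Well A→Well C = (-304, -112, -342).
Normal n = (Well A→Well B) × (Well A→Well C) = (-102562, -108566, 126720).
So ∂z/∂x = −n_x/n_z = 0.80936 and ∂z/∂y = −n_y/n_z = 0.85674.
Intercept c from Well A: 736 − 458.91 − 94.24 = 182.85.
At (422, 527): z_contact = 341.55 + 451.50 + 182.85 = 975.90 ft.
Depth below ground = 1141.3 − 975.90 = 165.4 ft.

165.4 ft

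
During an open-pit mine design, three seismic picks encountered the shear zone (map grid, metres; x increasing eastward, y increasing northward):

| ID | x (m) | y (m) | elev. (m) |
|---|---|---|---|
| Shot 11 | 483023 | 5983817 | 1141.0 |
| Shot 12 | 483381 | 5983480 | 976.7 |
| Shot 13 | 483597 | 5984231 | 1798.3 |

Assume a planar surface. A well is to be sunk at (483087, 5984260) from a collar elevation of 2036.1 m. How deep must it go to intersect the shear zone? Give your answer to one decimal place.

438.9 m

Two edge vectors: Shot 11→Shot 12 = (358, -337, -164.3), Shot 11→Shot 13 = (574, 414, 657.3).
Normal n = (Shot 11→Shot 12) × (Shot 11→Shot 13) = (-153489.9, -329621.6, 341650).
So ∂z/∂x = −n_x/n_z = 0.449260647 and ∂z/∂y = −n_y/n_z = 0.964793209.
Intercept c from Shot 11: 1141 − 217003.23 − 5773146.01 = −5989008.23.
At (483087, 5984260): z_contact = 217031.98 + 5773573.41 − 5989008.23 = 1597.16 m.
Depth below ground = 2036.1 − 1597.16 = 438.9 m.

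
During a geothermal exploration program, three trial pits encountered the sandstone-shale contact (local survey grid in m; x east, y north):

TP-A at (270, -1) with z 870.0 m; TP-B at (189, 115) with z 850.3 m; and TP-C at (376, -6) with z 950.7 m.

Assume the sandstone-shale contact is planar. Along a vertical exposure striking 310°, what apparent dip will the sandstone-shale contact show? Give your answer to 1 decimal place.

Two edge vectors: TP-A→TP-B = (-81, 116, -19.7), TP-A→TP-C = (106, -5, 80.7).
Normal n = (TP-A→TP-B) × (TP-A→TP-C) = (9262.7, 4448.5, -11891).
So ∂z/∂x = −n_x/n_z = 0.77897 and ∂z/∂y = −n_y/n_z = 0.37411.
Unit vector along 310° is (sin 310°, cos 310°) = (-0.7660, 0.6428).
Slope in that direction = a·(-0.7660) + b·(0.6428) = −0.35625.
Apparent dip = arctan|0.35625| = 19.6° (true dip is 40.8°, so apparent ≤ true as expected).

19.6°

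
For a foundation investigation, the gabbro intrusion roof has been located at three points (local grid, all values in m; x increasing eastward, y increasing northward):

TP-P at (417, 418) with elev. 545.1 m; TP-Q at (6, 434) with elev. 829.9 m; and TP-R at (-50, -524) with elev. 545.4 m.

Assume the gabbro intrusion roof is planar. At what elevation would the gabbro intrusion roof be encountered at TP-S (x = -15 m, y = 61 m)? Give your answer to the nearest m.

Two edge vectors: TP-P→TP-Q = (-411, 16, 284.8), TP-P→TP-R = (-467, -942, 0.3).
Normal n = (TP-P→TP-Q) × (TP-P→TP-R) = (268286.4, -132878.3, 394634).
So ∂z/∂x = −n_x/n_z = −0.67984 and ∂z/∂y = −n_y/n_z = 0.33671.
Intercept c from TP-P: 545.1 + 283.49 − 140.75 = 687.85.
At (-15, 61): z = 10.2 + 20.5 + 687.85 = 718.6 m.

719 m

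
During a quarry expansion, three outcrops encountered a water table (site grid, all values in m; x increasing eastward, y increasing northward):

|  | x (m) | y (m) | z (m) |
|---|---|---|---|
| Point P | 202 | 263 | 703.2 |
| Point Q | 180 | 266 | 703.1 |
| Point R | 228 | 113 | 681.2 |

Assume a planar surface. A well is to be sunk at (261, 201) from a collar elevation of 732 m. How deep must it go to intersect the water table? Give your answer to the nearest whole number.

37 m

Let the plane be z = a·x + b·y + c.
Point Q−Point P: −22a + 3b = −0.1;  Point R−Point P: 26a − 150b = −22.
Solving gives a = 0.02514, b = 0.15102.
Then c = 703.2 − a·202 − b·263 = 658.40.
At (261, 201): z_contact = 6.6 + 30.4 + 658.40 = 695.3 m.
Depth below ground = 732 − 695.3 = 37 m.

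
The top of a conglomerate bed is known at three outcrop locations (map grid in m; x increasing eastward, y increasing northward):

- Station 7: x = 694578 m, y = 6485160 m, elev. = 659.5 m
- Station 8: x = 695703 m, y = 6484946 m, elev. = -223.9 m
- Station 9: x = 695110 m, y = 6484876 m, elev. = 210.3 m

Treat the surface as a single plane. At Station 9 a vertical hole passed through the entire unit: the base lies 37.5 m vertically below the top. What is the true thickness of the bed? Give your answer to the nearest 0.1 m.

29.7 m

Let the plane be z = a·x + b·y + c.
Station 8−Station 7: 1125a − 214b = −883.4;  Station 9−Station 7: 532a − 284b = −449.2.
Solving gives a = −0.75252, b = 0.17204.
|∇z| = √(a²+b²) = 0.77193, so dip δ = arctan(0.77193) = 37.67°.
True thickness = vertical thickness × cos δ = 37.5 × cos 37.67° = 29.7 m.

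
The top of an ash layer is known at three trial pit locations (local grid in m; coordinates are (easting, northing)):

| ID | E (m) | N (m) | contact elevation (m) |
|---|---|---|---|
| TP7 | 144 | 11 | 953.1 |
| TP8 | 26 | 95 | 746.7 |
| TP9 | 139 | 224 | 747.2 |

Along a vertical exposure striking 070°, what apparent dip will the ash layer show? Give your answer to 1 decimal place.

34.7°

Two edge vectors: TP7→TP8 = (-118, 84, -206.4), TP7→TP9 = (-5, 213, -205.9).
Normal n = (TP7→TP8) × (TP7→TP9) = (26667.6, -23264.2, -24714).
So ∂z/∂E = −n_x/n_z = 1.07905 and ∂z/∂N = −n_y/n_z = −0.94134.
Unit vector along 070° is (sin 70°, cos 70°) = (0.9397, 0.3420).
Slope in that direction = a·(0.9397) + b·(0.3420) = 0.69202.
Apparent dip = arctan|0.69202| = 34.7° (true dip is 55.1°, so apparent ≤ true as expected).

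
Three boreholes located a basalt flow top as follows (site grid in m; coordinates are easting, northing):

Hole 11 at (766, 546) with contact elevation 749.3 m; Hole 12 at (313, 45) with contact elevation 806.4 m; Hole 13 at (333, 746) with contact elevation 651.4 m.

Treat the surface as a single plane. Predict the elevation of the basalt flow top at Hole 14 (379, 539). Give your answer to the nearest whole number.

704 m

Two edge vectors: Hole 11→Hole 12 = (-453, -501, 57.1), Hole 11→Hole 13 = (-433, 200, -97.9).
Normal n = (Hole 11→Hole 12) × (Hole 11→Hole 13) = (37627.9, -69073, -307533).
So ∂z/∂easting = −n_x/n_z = 0.12235 and ∂z/∂northing = −n_y/n_z = −0.22460.
Intercept c from Hole 11: 749.3 − 93.72 + 122.63 = 778.21.
At (379, 539): z = 46.4 − 121.1 + 778.21 = 703.5 m.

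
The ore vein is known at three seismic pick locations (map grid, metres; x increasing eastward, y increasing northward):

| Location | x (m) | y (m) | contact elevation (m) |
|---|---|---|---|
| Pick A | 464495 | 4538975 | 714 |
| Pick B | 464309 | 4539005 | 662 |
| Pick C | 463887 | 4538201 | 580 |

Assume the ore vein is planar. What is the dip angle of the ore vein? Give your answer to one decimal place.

15.4°

Let the plane be z = a·x + b·y + c.
Pick B−Pick A: −186a + 30b = −52;  Pick C−Pick A: −608a − 774b = −134.
Solving gives a = 0.27292, b = −0.04126.
Gradient magnitude |∇z| = √(a² + b²) = √(0.07448 + 0.00170) = 0.27602.
True dip = arctan(0.27602) = 15.4°, dipping toward W (azimuth ≈ 279°).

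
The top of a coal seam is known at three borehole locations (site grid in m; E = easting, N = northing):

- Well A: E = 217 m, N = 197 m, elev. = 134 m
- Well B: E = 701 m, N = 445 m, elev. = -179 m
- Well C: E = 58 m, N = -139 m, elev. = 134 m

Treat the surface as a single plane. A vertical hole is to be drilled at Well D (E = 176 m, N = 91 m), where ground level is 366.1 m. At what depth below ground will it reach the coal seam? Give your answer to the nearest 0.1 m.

239.9 m

Two edge vectors: Well A→Well B = (484, 248, -313), Well A→Well C = (-159, -336, 0).
Normal n = (Well A→Well B) × (Well A→Well C) = (-105168, 49767, -123192).
So ∂z/∂E = −n_x/n_z = −0.85369 and ∂z/∂N = −n_y/n_z = 0.40398.
Intercept c from Well A: 134 + 185.25 − 79.58 = 239.67.
At (176, 91): z_contact = −150.25 + 36.76 + 239.67 = 126.18 m.
Depth below ground = 366.1 − 126.18 = 239.9 m.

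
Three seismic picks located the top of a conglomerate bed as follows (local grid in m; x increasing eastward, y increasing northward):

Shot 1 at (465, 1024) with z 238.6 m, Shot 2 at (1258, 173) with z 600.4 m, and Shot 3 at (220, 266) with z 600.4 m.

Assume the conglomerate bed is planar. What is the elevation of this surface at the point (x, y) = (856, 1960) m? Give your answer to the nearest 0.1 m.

-211.8 m

Two edge vectors: Shot 1→Shot 2 = (793, -851, 361.8), Shot 1→Shot 3 = (-245, -758, 361.8).
Normal n = (Shot 1→Shot 2) × (Shot 1→Shot 3) = (-33647.4, -375548.4, -809589).
So ∂z/∂x = −n_x/n_z = −0.041561 and ∂z/∂y = −n_y/n_z = −0.463875.
Intercept c from Shot 1: 238.6 + 19.33 + 475.01 = 732.93.
At (856, 1960): z = −35.6 − 909.2 + 732.93 = -211.8 m.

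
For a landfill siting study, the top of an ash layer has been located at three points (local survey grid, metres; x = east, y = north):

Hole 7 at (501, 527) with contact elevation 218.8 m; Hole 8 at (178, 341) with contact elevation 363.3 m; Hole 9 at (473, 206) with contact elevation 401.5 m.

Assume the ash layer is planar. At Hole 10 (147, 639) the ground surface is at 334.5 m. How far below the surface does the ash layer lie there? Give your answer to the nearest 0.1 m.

133.6 m

Two edge vectors: Hole 7→Hole 8 = (-323, -186, 144.5), Hole 7→Hole 9 = (-28, -321, 182.7).
Normal n = (Hole 7→Hole 8) × (Hole 7→Hole 9) = (12402.3, 54966.1, 98475).
So ∂z/∂x = −n_x/n_z = −0.12594 and ∂z/∂y = −n_y/n_z = −0.55817.
Intercept c from Hole 7: 218.8 + 63.10 + 294.16 = 576.06.
At (147, 639): z_contact = −18.51 − 356.67 + 576.06 = 200.87 m.
Depth below ground = 334.5 − 200.87 = 133.6 m.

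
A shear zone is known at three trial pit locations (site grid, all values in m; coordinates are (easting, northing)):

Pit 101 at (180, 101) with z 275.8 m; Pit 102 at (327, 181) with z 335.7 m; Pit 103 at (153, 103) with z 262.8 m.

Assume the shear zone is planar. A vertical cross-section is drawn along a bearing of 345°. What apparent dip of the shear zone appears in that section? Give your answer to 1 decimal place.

13.4°

Two edge vectors: Pit 101→Pit 102 = (147, 80, 59.9), Pit 101→Pit 103 = (-27, 2, -13).
Normal n = (Pit 101→Pit 102) × (Pit 101→Pit 103) = (-1159.8, 293.7, 2454).
So ∂z/∂E = −n_x/n_z = 0.47262 and ∂z/∂N = −n_y/n_z = −0.11968.
Unit vector along 345° is (sin 345°, cos 345°) = (-0.2588, 0.9659).
Slope in that direction = a·(-0.2588) + b·(0.9659) = −0.23793.
Apparent dip = arctan|0.23793| = 13.4° (true dip is 26.0°, so apparent ≤ true as expected).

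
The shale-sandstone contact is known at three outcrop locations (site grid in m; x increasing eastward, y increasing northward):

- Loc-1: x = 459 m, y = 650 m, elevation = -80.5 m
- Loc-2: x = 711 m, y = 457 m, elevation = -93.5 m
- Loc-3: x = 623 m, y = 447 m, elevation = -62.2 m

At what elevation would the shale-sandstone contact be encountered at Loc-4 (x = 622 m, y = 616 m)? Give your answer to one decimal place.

-120.3 m

Two edge vectors: Loc-1→Loc-2 = (252, -193, -13), Loc-1→Loc-3 = (164, -203, 18.3).
Normal n = (Loc-1→Loc-2) × (Loc-1→Loc-3) = (-6170.9, -6743.6, -19504).
So ∂z/∂x = −n_x/n_z = −0.31639 and ∂z/∂y = −n_y/n_z = −0.34575.
Intercept c from Loc-1: -80.5 + 145.22 + 224.74 = 289.46.
At (622, 616): z = −196.8 − 213.0 + 289.46 = -120.3 m.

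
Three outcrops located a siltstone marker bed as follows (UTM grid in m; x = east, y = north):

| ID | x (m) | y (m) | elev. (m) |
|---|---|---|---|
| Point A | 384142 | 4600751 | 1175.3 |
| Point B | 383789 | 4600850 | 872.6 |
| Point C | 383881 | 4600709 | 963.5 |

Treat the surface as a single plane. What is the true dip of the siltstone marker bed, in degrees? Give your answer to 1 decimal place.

Let the plane be z = a·x + b·y + c.
Point B−Point A: −353a + 99b = −302.7;  Point C−Point A: −261a − 42b = −211.8.
Solving gives a = 0.82827, b = −0.10425.
Gradient magnitude |∇z| = √(a² + b²) = √(0.68603 + 0.01087) = 0.83480.
True dip = arctan(0.83480) = 39.9°, dipping toward W (azimuth ≈ 277°).

39.9°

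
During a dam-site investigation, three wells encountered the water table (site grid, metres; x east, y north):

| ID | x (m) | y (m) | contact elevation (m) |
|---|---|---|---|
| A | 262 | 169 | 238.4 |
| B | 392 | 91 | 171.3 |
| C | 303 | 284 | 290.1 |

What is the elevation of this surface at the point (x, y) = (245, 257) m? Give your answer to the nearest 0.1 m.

287.8 m

Let the plane be z = a·x + b·y + c.
B−A: 130a − 78b = −67.1;  C−A: 41a + 115b = 51.7.
Solving gives a = −0.20299, b = 0.52194.
Then c = 238.4 − a·262 − b·169 = 203.38.
At (245, 257): z = −49.7 + 134.1 + 203.38 = 287.8 m.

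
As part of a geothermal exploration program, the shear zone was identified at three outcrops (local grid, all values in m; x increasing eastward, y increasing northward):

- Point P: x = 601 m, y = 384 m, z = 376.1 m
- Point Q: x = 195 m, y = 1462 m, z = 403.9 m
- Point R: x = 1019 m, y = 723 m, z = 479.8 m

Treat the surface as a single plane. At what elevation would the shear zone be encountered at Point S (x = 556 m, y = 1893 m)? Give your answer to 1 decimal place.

506.1 m

Two edge vectors: Point P→Point Q = (-406, 1078, 27.8), Point P→Point R = (418, 339, 103.7).
Normal n = (Point P→Point Q) × (Point P→Point R) = (102364.4, 53722.6, -588238).
So ∂z/∂x = −n_x/n_z = 0.174019 and ∂z/∂y = −n_y/n_z = 0.091328.
Intercept c from Point P: 376.1 − 104.59 − 35.07 = 236.44.
At (556, 1893): z = 96.8 + 172.9 + 236.44 = 506.1 m.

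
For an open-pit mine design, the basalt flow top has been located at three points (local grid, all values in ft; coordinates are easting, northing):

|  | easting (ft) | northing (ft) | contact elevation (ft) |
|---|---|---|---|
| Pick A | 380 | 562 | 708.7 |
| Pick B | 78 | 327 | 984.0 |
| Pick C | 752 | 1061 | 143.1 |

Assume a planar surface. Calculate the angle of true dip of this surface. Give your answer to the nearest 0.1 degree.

Let the plane be z = a·easting + b·northing + c.
Pick B−Pick A: −302a − 235b = 275.3;  Pick C−Pick A: 372a + 499b = −565.6.
Solving gives a = −0.07046, b = −1.08094.
Gradient magnitude |∇z| = √(a² + b²) = √(0.00496 + 1.16843) = 1.08323.
True dip = arctan(1.08323) = 47.3°, dipping toward N (azimuth ≈ 004°).

47.3°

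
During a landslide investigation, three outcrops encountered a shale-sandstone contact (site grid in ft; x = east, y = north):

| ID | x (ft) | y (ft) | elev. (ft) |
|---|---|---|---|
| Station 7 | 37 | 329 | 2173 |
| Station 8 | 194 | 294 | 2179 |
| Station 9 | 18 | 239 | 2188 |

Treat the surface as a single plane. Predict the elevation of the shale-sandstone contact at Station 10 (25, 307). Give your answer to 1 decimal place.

2176.7 ft

Two edge vectors: Station 7→Station 8 = (157, -35, 6), Station 7→Station 9 = (-19, -90, 15).
Normal n = (Station 7→Station 8) × (Station 7→Station 9) = (15, -2469, -14795).
So ∂z/∂x = −n_x/n_z = 0.00101 and ∂z/∂y = −n_y/n_z = −0.16688.
Intercept c from Station 7: 2173 − 0.04 + 54.90 = 2227.87.
At (25, 307): z = 0.0 − 51.2 + 2227.87 = 2176.7 ft.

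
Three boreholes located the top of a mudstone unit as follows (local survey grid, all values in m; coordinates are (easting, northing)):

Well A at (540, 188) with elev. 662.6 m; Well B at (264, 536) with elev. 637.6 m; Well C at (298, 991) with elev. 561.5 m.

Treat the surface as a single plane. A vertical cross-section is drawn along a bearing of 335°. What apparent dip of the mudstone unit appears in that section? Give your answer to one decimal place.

Let the plane be z = a·E + b·N + c.
Well B−Well A: −276a + 348b = −25;  Well C−Well A: −242a + 803b = −101.1.
Solving gives a = −0.10995, b = −0.15904.
Unit vector along 335° is (sin 335°, cos 335°) = (-0.4226, 0.9063).
Slope in that direction = a·(-0.4226) + b·(0.9063) = −0.09767.
Apparent dip = arctan|0.09767| = 5.6° (true dip is 10.9°, so apparent ≤ true as expected).

5.6°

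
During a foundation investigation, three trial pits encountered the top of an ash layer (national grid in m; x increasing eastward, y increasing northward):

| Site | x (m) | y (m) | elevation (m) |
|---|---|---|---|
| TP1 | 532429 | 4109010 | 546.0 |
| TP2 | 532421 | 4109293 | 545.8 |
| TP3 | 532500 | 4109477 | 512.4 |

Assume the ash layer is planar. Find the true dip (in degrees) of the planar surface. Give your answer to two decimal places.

21.57°

Two edge vectors: TP1→TP2 = (-8, 283, -0.2), TP1→TP3 = (71, 467, -33.6).
Normal n = (TP1→TP2) × (TP1→TP3) = (-9415.4, -283, -23829).
So ∂z/∂x = −n_x/n_z = −0.39512 and ∂z/∂y = −n_y/n_z = −0.01188.
Gradient magnitude |∇z| = √(a² + b²) = √(0.15612 + 0.00014) = 0.39530.
True dip = arctan(0.39530) = 21.57°, dipping toward E (azimuth ≈ 088°).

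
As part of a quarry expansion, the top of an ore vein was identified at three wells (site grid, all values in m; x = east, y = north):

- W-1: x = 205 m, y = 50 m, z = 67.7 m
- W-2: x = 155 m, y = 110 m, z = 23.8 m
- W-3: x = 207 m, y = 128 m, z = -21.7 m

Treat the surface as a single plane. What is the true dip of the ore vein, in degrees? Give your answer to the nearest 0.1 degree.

50.9°

Let the plane be z = a·x + b·y + c.
W-2−W-1: −50a + 60b = −43.9;  W-3−W-1: 2a + 78b = −89.4.
Solving gives a = −0.48254, b = −1.13378.
Gradient magnitude |∇z| = √(a² + b²) = √(0.23284 + 1.28546) = 1.23219.
True dip = arctan(1.23219) = 50.9°, dipping toward NNE (azimuth ≈ 023°).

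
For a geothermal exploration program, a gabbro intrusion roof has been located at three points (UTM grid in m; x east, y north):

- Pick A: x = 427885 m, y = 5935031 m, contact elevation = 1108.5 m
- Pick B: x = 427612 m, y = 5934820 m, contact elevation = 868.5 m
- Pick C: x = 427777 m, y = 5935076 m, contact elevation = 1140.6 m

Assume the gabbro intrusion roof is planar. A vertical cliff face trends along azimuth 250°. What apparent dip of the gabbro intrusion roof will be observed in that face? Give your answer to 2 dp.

24.04°

Let the plane be z = a·x + b·y + c.
Pick B−Pick A: −273a − 211b = −240;  Pick C−Pick A: −108a + 45b = 32.1.
Solving gives a = 0.11481, b = 0.98889.
Unit vector along 250° is (sin 250°, cos 250°) = (-0.9397, -0.3420).
Slope in that direction = a·(-0.9397) + b·(-0.3420) = −0.44611.
Apparent dip = arctan|0.44611| = 24.04° (true dip is 44.9°, so apparent ≤ true as expected).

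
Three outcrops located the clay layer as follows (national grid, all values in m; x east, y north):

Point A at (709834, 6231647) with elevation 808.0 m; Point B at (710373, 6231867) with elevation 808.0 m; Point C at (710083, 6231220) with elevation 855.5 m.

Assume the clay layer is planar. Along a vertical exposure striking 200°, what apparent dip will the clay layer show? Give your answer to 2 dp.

4.11°

Let the plane be z = a·x + b·y + c.
Point B−Point A: 539a + 220b = 0;  Point C−Point A: 249a − 427b = 47.5.
Solving gives a = 0.03668, b = −0.08985.
Unit vector along 200° is (sin 200°, cos 200°) = (-0.3420, -0.9397).
Slope in that direction = a·(-0.3420) + b·(-0.9397) = 0.07189.
Apparent dip = arctan|0.07189| = 4.11° (true dip is 5.5°, so apparent ≤ true as expected).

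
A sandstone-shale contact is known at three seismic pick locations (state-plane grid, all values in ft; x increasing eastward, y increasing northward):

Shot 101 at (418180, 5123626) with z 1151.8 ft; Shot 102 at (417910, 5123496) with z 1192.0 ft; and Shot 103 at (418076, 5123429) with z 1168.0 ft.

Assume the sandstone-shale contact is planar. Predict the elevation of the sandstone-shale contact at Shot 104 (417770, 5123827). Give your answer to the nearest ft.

1211 ft

Two edge vectors: Shot 101→Shot 102 = (-270, -130, 40.2), Shot 101→Shot 103 = (-104, -197, 16.2).
Normal n = (Shot 101→Shot 102) × (Shot 101→Shot 103) = (5813.4, 193.2, 39670).
So ∂z/∂x = −n_x/n_z = −0.14654399 and ∂z/∂y = −n_y/n_z = −0.00487018.
Intercept c from Shot 101: 1151.8 + 61281.76 + 24952.98 = 87386.54.
At (417770, 5123827): z = −61221.7 − 24954.0 + 87386.54 = 1210.9 ft.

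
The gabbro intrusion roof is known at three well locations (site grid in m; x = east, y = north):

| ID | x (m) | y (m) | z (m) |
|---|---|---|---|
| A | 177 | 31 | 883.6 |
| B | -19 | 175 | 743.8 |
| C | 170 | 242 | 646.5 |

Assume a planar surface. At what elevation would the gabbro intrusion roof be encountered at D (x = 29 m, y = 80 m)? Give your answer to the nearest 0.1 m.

845.4 m

Let the plane be z = a·x + b·y + c.
B−A: −196a + 144b = −139.8;  C−A: −7a + 211b = −237.1.
Solving gives a = −0.11511, b = −1.12752.
Then c = 883.6 − a·177 − b·31 = 938.93.
At (29, 80): z = −3.3 − 90.2 + 938.93 = 845.4 m.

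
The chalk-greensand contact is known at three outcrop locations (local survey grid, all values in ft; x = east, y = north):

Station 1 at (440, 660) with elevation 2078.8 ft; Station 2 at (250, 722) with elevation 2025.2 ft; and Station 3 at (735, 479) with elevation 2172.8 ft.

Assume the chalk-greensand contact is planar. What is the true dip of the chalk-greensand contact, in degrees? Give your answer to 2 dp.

Let the plane be z = a·x + b·y + c.
Station 2−Station 1: −190a + 62b = −53.6;  Station 3−Station 1: 295a − 181b = 94.
Solving gives a = 0.24060, b = −0.12720.
Gradient magnitude |∇z| = √(a² + b²) = √(0.05789 + 0.01618) = 0.27215.
True dip = arctan(0.27215) = 15.22°, dipping toward WNW (azimuth ≈ 298°).

15.22°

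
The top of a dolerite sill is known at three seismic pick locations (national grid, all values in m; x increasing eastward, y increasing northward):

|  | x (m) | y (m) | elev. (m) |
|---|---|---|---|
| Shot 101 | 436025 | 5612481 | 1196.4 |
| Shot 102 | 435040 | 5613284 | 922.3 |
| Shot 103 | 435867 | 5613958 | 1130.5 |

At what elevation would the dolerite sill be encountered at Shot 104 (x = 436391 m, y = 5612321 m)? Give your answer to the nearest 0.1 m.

1296.0 m

Two edge vectors: Shot 101→Shot 102 = (-985, 803, -274.1), Shot 101→Shot 103 = (-158, 1477, -65.9).
Normal n = (Shot 101→Shot 102) × (Shot 101→Shot 103) = (351928, -21603.7, -1327971).
So ∂z/∂x = −n_x/n_z = 0.265011811 and ∂z/∂y = −n_y/n_z = −0.016268202.
Intercept c from Shot 101: 1196.4 − 115551.78 + 91304.97 = −23050.40.
At (436391, 5612321): z = 115648.8 − 91302.4 − 23050.40 = 1296.0 m.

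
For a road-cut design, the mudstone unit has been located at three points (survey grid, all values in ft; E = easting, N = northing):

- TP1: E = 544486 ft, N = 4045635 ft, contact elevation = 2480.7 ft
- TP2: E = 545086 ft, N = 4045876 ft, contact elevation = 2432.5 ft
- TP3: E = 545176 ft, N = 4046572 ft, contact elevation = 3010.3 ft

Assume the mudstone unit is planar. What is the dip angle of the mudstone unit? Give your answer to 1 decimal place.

44.7°

Two edge vectors: TP1→TP2 = (600, 241, -48.2), TP1→TP3 = (690, 937, 529.6).
Normal n = (TP1→TP2) × (TP1→TP3) = (172797, -351018, 395910).
So ∂z/∂E = −n_x/n_z = −0.43646 and ∂z/∂N = −n_y/n_z = 0.88661.
Gradient magnitude |∇z| = √(a² + b²) = √(0.19049 + 0.78608) = 0.98822.
True dip = arctan(0.98822) = 44.7°, dipping toward SSE (azimuth ≈ 154°).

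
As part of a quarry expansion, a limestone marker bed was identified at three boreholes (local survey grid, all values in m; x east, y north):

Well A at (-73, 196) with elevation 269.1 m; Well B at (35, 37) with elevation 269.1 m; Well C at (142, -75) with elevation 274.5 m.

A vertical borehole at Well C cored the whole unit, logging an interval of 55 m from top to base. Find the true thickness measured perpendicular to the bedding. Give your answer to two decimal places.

Two edge vectors: Well A→Well B = (108, -159, 0), Well A→Well C = (215, -271, 5.4).
Normal n = (Well A→Well B) × (Well A→Well C) = (-858.6, -583.2, 4917).
So ∂z/∂x = −n_x/n_z = 0.17462 and ∂z/∂y = −n_y/n_z = 0.11861.
|∇z| = √(a²+b²) = 0.21109, so dip δ = arctan(0.21109) = 11.92°.
True thickness = vertical thickness × cos δ = 55 × cos 11.92° = 53.81 m.

53.81 m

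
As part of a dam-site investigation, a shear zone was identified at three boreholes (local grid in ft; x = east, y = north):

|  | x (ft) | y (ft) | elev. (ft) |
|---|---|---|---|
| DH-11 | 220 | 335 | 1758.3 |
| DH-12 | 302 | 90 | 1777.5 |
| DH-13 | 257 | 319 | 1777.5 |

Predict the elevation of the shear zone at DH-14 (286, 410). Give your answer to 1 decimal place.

1804.1 ft

Let the plane be z = a·x + b·y + c.
DH-12−DH-11: 82a − 245b = 19.2;  DH-13−DH-11: 37a − 16b = 19.2.
Solving gives a = 0.56711, b = 0.11144.
Then c = 1758.3 − a·220 − b·335 = 1596.20.
At (286, 410): z = 162.2 + 45.7 + 1596.20 = 1804.1 ft.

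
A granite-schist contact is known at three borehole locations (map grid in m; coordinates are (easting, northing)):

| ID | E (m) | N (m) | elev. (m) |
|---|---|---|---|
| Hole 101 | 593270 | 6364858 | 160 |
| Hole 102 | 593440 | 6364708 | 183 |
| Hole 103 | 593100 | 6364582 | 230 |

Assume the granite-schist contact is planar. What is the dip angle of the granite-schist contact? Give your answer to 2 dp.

12.72°

Let the plane be z = a·E + b·N + c.
Hole 102−Hole 101: 170a − 150b = 23;  Hole 103−Hole 101: −170a − 276b = 70.
Solving gives a = −0.05733, b = −0.21831.
Gradient magnitude |∇z| = √(a² + b²) = √(0.00329 + 0.04766) = 0.22571.
True dip = arctan(0.22571) = 12.72°, dipping toward NNE (azimuth ≈ 015°).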